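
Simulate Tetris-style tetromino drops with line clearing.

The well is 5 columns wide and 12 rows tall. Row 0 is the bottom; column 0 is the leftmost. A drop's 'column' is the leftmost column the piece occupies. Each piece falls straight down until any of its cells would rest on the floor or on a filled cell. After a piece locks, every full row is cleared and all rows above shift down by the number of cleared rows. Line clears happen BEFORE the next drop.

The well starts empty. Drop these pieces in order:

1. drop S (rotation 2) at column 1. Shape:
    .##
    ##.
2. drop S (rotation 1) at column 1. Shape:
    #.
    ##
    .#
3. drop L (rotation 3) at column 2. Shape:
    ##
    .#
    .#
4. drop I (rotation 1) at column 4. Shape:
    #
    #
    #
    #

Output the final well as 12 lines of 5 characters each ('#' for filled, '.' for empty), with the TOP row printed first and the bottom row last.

Drop 1: S rot2 at col 1 lands with bottom-row=0; cleared 0 line(s) (total 0); column heights now [0 1 2 2 0], max=2
Drop 2: S rot1 at col 1 lands with bottom-row=2; cleared 0 line(s) (total 0); column heights now [0 5 4 2 0], max=5
Drop 3: L rot3 at col 2 lands with bottom-row=2; cleared 0 line(s) (total 0); column heights now [0 5 5 5 0], max=5
Drop 4: I rot1 at col 4 lands with bottom-row=0; cleared 0 line(s) (total 0); column heights now [0 5 5 5 4], max=5

Answer: .....
.....
.....
.....
.....
.....
.....
.###.
.####
..###
..###
.##.#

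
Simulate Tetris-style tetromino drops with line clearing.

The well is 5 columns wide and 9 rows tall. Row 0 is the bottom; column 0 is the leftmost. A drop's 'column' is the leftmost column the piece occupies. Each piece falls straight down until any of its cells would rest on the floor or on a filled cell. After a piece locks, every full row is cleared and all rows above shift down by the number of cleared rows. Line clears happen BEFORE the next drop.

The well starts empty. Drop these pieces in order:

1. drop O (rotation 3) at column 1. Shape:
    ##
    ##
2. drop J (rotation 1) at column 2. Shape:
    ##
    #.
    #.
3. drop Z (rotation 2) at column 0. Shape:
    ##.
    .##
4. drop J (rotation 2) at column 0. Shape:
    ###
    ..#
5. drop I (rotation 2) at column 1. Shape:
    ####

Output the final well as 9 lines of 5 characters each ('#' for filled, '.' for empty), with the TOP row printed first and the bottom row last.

Drop 1: O rot3 at col 1 lands with bottom-row=0; cleared 0 line(s) (total 0); column heights now [0 2 2 0 0], max=2
Drop 2: J rot1 at col 2 lands with bottom-row=2; cleared 0 line(s) (total 0); column heights now [0 2 5 5 0], max=5
Drop 3: Z rot2 at col 0 lands with bottom-row=5; cleared 0 line(s) (total 0); column heights now [7 7 6 5 0], max=7
Drop 4: J rot2 at col 0 lands with bottom-row=6; cleared 0 line(s) (total 0); column heights now [8 8 8 5 0], max=8
Drop 5: I rot2 at col 1 lands with bottom-row=8; cleared 0 line(s) (total 0); column heights now [8 9 9 9 9], max=9

Answer: .####
###..
###..
.##..
..##.
..#..
..#..
.##..
.##..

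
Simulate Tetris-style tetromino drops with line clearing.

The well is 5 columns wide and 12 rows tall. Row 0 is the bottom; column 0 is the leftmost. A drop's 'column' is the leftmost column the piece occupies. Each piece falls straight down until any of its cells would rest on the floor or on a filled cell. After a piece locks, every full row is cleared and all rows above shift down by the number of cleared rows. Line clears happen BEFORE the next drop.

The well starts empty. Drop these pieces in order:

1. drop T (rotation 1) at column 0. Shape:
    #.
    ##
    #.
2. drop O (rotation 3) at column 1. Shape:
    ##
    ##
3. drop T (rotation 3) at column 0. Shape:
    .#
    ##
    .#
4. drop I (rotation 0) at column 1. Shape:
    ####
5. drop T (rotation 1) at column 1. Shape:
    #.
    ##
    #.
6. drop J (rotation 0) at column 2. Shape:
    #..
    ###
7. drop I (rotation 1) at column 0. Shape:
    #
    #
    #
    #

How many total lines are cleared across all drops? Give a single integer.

Answer: 1

Derivation:
Drop 1: T rot1 at col 0 lands with bottom-row=0; cleared 0 line(s) (total 0); column heights now [3 2 0 0 0], max=3
Drop 2: O rot3 at col 1 lands with bottom-row=2; cleared 0 line(s) (total 0); column heights now [3 4 4 0 0], max=4
Drop 3: T rot3 at col 0 lands with bottom-row=4; cleared 0 line(s) (total 0); column heights now [6 7 4 0 0], max=7
Drop 4: I rot0 at col 1 lands with bottom-row=7; cleared 0 line(s) (total 0); column heights now [6 8 8 8 8], max=8
Drop 5: T rot1 at col 1 lands with bottom-row=8; cleared 0 line(s) (total 0); column heights now [6 11 10 8 8], max=11
Drop 6: J rot0 at col 2 lands with bottom-row=10; cleared 0 line(s) (total 0); column heights now [6 11 12 11 11], max=12
Drop 7: I rot1 at col 0 lands with bottom-row=6; cleared 1 line(s) (total 1); column heights now [9 10 11 10 10], max=11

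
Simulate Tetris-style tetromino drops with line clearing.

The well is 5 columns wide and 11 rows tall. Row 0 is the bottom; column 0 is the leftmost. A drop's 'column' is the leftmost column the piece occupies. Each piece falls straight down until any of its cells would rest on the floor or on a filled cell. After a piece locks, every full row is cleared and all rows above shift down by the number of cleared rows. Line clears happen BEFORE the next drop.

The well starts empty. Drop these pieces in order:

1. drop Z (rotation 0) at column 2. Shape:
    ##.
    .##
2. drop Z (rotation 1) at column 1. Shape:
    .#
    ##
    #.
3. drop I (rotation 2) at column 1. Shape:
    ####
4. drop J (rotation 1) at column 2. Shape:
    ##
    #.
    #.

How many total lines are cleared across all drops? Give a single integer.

Answer: 0

Derivation:
Drop 1: Z rot0 at col 2 lands with bottom-row=0; cleared 0 line(s) (total 0); column heights now [0 0 2 2 1], max=2
Drop 2: Z rot1 at col 1 lands with bottom-row=1; cleared 0 line(s) (total 0); column heights now [0 3 4 2 1], max=4
Drop 3: I rot2 at col 1 lands with bottom-row=4; cleared 0 line(s) (total 0); column heights now [0 5 5 5 5], max=5
Drop 4: J rot1 at col 2 lands with bottom-row=5; cleared 0 line(s) (total 0); column heights now [0 5 8 8 5], max=8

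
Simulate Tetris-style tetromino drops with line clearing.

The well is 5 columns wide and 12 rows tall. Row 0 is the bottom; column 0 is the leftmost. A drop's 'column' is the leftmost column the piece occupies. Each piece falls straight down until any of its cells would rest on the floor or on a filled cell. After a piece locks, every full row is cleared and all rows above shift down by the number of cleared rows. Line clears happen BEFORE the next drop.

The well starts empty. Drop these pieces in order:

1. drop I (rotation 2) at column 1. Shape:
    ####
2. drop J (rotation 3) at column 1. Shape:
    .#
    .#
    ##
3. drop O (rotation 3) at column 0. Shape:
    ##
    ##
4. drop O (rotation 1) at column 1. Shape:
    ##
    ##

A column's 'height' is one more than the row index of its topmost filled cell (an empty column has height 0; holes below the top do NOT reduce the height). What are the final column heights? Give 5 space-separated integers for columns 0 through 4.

Drop 1: I rot2 at col 1 lands with bottom-row=0; cleared 0 line(s) (total 0); column heights now [0 1 1 1 1], max=1
Drop 2: J rot3 at col 1 lands with bottom-row=1; cleared 0 line(s) (total 0); column heights now [0 2 4 1 1], max=4
Drop 3: O rot3 at col 0 lands with bottom-row=2; cleared 0 line(s) (total 0); column heights now [4 4 4 1 1], max=4
Drop 4: O rot1 at col 1 lands with bottom-row=4; cleared 0 line(s) (total 0); column heights now [4 6 6 1 1], max=6

Answer: 4 6 6 1 1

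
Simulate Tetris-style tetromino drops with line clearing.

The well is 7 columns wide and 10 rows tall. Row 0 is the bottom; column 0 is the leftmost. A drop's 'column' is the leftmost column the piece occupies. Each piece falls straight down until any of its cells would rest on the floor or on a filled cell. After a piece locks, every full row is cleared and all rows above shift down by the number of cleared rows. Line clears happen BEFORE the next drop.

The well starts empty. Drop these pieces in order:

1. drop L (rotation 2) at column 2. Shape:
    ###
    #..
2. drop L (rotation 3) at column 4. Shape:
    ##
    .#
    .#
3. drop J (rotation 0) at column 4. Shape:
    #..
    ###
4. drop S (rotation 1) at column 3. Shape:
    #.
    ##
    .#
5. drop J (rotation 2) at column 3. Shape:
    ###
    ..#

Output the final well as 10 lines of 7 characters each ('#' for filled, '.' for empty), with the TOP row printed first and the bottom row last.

Drop 1: L rot2 at col 2 lands with bottom-row=0; cleared 0 line(s) (total 0); column heights now [0 0 2 2 2 0 0], max=2
Drop 2: L rot3 at col 4 lands with bottom-row=0; cleared 0 line(s) (total 0); column heights now [0 0 2 2 3 3 0], max=3
Drop 3: J rot0 at col 4 lands with bottom-row=3; cleared 0 line(s) (total 0); column heights now [0 0 2 2 5 4 4], max=5
Drop 4: S rot1 at col 3 lands with bottom-row=5; cleared 0 line(s) (total 0); column heights now [0 0 2 8 7 4 4], max=8
Drop 5: J rot2 at col 3 lands with bottom-row=7; cleared 0 line(s) (total 0); column heights now [0 0 2 9 9 9 4], max=9

Answer: .......
...###.
...#.#.
...##..
....#..
....#..
....###
....##.
..####.
..#..#.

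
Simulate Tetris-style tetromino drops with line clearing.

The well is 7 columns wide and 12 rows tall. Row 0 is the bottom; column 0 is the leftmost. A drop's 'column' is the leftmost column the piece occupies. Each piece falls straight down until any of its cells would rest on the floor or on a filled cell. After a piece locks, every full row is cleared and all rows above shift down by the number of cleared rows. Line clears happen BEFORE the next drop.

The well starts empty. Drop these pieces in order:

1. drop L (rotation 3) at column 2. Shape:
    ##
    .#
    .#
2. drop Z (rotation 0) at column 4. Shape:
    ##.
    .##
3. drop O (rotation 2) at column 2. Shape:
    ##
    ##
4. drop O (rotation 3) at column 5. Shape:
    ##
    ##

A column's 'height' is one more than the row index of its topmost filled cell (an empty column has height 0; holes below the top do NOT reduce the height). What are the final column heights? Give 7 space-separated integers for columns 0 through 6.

Answer: 0 0 5 5 2 4 4

Derivation:
Drop 1: L rot3 at col 2 lands with bottom-row=0; cleared 0 line(s) (total 0); column heights now [0 0 3 3 0 0 0], max=3
Drop 2: Z rot0 at col 4 lands with bottom-row=0; cleared 0 line(s) (total 0); column heights now [0 0 3 3 2 2 1], max=3
Drop 3: O rot2 at col 2 lands with bottom-row=3; cleared 0 line(s) (total 0); column heights now [0 0 5 5 2 2 1], max=5
Drop 4: O rot3 at col 5 lands with bottom-row=2; cleared 0 line(s) (total 0); column heights now [0 0 5 5 2 4 4], max=5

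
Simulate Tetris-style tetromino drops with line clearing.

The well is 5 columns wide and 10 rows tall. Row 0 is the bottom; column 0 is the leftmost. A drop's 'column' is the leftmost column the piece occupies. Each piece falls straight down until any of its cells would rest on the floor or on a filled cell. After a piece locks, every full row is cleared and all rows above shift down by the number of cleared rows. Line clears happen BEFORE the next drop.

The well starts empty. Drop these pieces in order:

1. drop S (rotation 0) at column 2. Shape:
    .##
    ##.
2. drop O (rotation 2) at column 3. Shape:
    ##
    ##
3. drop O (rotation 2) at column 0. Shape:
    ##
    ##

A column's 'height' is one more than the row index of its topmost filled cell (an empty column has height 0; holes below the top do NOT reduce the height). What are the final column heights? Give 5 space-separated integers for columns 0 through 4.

Drop 1: S rot0 at col 2 lands with bottom-row=0; cleared 0 line(s) (total 0); column heights now [0 0 1 2 2], max=2
Drop 2: O rot2 at col 3 lands with bottom-row=2; cleared 0 line(s) (total 0); column heights now [0 0 1 4 4], max=4
Drop 3: O rot2 at col 0 lands with bottom-row=0; cleared 0 line(s) (total 0); column heights now [2 2 1 4 4], max=4

Answer: 2 2 1 4 4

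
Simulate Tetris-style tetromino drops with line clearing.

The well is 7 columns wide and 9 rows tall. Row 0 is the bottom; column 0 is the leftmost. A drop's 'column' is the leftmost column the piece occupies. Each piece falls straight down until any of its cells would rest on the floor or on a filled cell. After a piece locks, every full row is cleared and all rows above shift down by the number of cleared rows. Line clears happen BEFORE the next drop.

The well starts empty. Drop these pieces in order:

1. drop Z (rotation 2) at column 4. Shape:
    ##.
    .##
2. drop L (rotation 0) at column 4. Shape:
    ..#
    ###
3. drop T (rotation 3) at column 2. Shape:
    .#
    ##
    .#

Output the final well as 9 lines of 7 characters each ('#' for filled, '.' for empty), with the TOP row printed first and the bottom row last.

Drop 1: Z rot2 at col 4 lands with bottom-row=0; cleared 0 line(s) (total 0); column heights now [0 0 0 0 2 2 1], max=2
Drop 2: L rot0 at col 4 lands with bottom-row=2; cleared 0 line(s) (total 0); column heights now [0 0 0 0 3 3 4], max=4
Drop 3: T rot3 at col 2 lands with bottom-row=0; cleared 0 line(s) (total 0); column heights now [0 0 2 3 3 3 4], max=4

Answer: .......
.......
.......
.......
.......
......#
...####
..####.
...#.##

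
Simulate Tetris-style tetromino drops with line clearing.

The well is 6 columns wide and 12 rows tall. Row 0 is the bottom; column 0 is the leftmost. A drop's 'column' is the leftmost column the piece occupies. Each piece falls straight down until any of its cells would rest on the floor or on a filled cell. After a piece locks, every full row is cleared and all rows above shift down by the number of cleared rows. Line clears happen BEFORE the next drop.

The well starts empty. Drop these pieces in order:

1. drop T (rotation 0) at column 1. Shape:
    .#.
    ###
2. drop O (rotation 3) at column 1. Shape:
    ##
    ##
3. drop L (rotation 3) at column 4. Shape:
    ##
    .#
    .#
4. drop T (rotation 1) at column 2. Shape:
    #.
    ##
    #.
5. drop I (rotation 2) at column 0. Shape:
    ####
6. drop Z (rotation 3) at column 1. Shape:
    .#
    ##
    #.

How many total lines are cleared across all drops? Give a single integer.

Drop 1: T rot0 at col 1 lands with bottom-row=0; cleared 0 line(s) (total 0); column heights now [0 1 2 1 0 0], max=2
Drop 2: O rot3 at col 1 lands with bottom-row=2; cleared 0 line(s) (total 0); column heights now [0 4 4 1 0 0], max=4
Drop 3: L rot3 at col 4 lands with bottom-row=0; cleared 0 line(s) (total 0); column heights now [0 4 4 1 3 3], max=4
Drop 4: T rot1 at col 2 lands with bottom-row=4; cleared 0 line(s) (total 0); column heights now [0 4 7 6 3 3], max=7
Drop 5: I rot2 at col 0 lands with bottom-row=7; cleared 0 line(s) (total 0); column heights now [8 8 8 8 3 3], max=8
Drop 6: Z rot3 at col 1 lands with bottom-row=8; cleared 0 line(s) (total 0); column heights now [8 10 11 8 3 3], max=11

Answer: 0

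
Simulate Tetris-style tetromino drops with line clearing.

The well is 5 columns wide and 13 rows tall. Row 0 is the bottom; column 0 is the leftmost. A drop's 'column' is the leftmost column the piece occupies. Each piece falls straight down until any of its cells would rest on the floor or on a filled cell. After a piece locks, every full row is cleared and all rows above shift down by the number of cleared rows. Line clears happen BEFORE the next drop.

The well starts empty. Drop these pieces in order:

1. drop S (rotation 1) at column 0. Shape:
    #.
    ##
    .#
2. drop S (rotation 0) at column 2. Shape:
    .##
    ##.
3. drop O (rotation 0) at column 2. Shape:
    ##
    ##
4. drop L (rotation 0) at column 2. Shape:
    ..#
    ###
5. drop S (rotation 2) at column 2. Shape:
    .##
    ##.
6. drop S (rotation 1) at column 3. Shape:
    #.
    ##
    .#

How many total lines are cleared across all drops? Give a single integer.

Answer: 0

Derivation:
Drop 1: S rot1 at col 0 lands with bottom-row=0; cleared 0 line(s) (total 0); column heights now [3 2 0 0 0], max=3
Drop 2: S rot0 at col 2 lands with bottom-row=0; cleared 0 line(s) (total 0); column heights now [3 2 1 2 2], max=3
Drop 3: O rot0 at col 2 lands with bottom-row=2; cleared 0 line(s) (total 0); column heights now [3 2 4 4 2], max=4
Drop 4: L rot0 at col 2 lands with bottom-row=4; cleared 0 line(s) (total 0); column heights now [3 2 5 5 6], max=6
Drop 5: S rot2 at col 2 lands with bottom-row=5; cleared 0 line(s) (total 0); column heights now [3 2 6 7 7], max=7
Drop 6: S rot1 at col 3 lands with bottom-row=7; cleared 0 line(s) (total 0); column heights now [3 2 6 10 9], max=10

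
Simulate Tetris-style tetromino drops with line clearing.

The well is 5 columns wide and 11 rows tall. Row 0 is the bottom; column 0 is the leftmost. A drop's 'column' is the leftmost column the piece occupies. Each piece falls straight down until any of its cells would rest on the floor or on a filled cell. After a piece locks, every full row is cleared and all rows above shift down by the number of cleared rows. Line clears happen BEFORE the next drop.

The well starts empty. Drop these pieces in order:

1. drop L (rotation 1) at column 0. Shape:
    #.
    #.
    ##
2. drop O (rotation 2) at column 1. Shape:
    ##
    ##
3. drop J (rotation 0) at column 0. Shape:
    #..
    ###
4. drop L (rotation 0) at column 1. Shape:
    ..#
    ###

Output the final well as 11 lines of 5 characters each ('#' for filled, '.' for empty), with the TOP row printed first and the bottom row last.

Drop 1: L rot1 at col 0 lands with bottom-row=0; cleared 0 line(s) (total 0); column heights now [3 1 0 0 0], max=3
Drop 2: O rot2 at col 1 lands with bottom-row=1; cleared 0 line(s) (total 0); column heights now [3 3 3 0 0], max=3
Drop 3: J rot0 at col 0 lands with bottom-row=3; cleared 0 line(s) (total 0); column heights now [5 4 4 0 0], max=5
Drop 4: L rot0 at col 1 lands with bottom-row=4; cleared 0 line(s) (total 0); column heights now [5 5 5 6 0], max=6

Answer: .....
.....
.....
.....
.....
...#.
####.
###..
###..
###..
##...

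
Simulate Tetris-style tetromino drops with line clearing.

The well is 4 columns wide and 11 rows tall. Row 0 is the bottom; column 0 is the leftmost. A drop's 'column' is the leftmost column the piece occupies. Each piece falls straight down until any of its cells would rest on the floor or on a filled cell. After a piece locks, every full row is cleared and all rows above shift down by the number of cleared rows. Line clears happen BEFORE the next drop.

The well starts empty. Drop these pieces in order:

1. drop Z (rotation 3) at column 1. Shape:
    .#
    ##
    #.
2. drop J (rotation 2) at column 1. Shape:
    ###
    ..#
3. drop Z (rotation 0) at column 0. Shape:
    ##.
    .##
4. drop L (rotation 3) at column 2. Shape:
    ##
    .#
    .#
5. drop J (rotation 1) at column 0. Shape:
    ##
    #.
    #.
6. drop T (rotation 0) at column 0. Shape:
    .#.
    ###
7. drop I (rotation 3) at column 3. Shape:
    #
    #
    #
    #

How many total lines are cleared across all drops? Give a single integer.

Drop 1: Z rot3 at col 1 lands with bottom-row=0; cleared 0 line(s) (total 0); column heights now [0 2 3 0], max=3
Drop 2: J rot2 at col 1 lands with bottom-row=2; cleared 0 line(s) (total 0); column heights now [0 4 4 4], max=4
Drop 3: Z rot0 at col 0 lands with bottom-row=4; cleared 0 line(s) (total 0); column heights now [6 6 5 4], max=6
Drop 4: L rot3 at col 2 lands with bottom-row=4; cleared 0 line(s) (total 0); column heights now [6 6 7 7], max=7
Drop 5: J rot1 at col 0 lands with bottom-row=6; cleared 0 line(s) (total 0); column heights now [9 9 7 7], max=9
Drop 6: T rot0 at col 0 lands with bottom-row=9; cleared 0 line(s) (total 0); column heights now [10 11 10 7], max=11
Drop 7: I rot3 at col 3 lands with bottom-row=7; cleared 1 line(s) (total 1); column heights now [9 10 7 10], max=10

Answer: 1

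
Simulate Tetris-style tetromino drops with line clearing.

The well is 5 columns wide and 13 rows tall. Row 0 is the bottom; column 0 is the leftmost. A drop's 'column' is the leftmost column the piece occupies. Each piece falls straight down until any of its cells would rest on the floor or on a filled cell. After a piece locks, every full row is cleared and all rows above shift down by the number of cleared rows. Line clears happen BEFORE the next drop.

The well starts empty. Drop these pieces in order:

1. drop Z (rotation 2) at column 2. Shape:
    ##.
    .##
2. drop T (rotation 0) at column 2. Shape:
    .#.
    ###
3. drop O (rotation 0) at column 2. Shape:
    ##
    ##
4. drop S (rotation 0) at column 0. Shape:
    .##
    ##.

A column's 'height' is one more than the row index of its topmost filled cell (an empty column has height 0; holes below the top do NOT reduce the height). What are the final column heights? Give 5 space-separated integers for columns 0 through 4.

Drop 1: Z rot2 at col 2 lands with bottom-row=0; cleared 0 line(s) (total 0); column heights now [0 0 2 2 1], max=2
Drop 2: T rot0 at col 2 lands with bottom-row=2; cleared 0 line(s) (total 0); column heights now [0 0 3 4 3], max=4
Drop 3: O rot0 at col 2 lands with bottom-row=4; cleared 0 line(s) (total 0); column heights now [0 0 6 6 3], max=6
Drop 4: S rot0 at col 0 lands with bottom-row=5; cleared 0 line(s) (total 0); column heights now [6 7 7 6 3], max=7

Answer: 6 7 7 6 3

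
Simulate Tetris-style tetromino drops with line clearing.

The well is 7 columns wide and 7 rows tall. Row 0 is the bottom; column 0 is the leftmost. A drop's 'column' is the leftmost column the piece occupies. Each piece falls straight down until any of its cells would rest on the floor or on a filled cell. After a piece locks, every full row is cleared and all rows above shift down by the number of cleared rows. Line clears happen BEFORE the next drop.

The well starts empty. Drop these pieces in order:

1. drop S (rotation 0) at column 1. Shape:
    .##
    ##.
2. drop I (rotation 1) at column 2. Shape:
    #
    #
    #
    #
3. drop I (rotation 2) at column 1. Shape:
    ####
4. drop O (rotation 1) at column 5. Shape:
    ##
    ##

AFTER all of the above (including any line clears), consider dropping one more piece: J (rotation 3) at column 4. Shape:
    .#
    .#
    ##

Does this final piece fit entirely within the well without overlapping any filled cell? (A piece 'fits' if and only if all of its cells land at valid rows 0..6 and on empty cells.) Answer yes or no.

Answer: no

Derivation:
Drop 1: S rot0 at col 1 lands with bottom-row=0; cleared 0 line(s) (total 0); column heights now [0 1 2 2 0 0 0], max=2
Drop 2: I rot1 at col 2 lands with bottom-row=2; cleared 0 line(s) (total 0); column heights now [0 1 6 2 0 0 0], max=6
Drop 3: I rot2 at col 1 lands with bottom-row=6; cleared 0 line(s) (total 0); column heights now [0 7 7 7 7 0 0], max=7
Drop 4: O rot1 at col 5 lands with bottom-row=0; cleared 0 line(s) (total 0); column heights now [0 7 7 7 7 2 2], max=7
Test piece J rot3 at col 4 (width 2): heights before test = [0 7 7 7 7 2 2]; fits = False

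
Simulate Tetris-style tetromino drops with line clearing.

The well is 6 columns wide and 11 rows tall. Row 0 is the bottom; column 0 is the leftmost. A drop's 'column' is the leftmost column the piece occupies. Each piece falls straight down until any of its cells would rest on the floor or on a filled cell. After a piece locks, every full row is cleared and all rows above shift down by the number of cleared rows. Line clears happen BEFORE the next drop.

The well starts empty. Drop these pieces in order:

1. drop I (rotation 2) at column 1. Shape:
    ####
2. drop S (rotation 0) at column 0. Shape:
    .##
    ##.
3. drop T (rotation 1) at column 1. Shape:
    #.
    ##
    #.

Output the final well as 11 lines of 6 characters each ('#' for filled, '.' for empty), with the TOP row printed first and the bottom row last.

Drop 1: I rot2 at col 1 lands with bottom-row=0; cleared 0 line(s) (total 0); column heights now [0 1 1 1 1 0], max=1
Drop 2: S rot0 at col 0 lands with bottom-row=1; cleared 0 line(s) (total 0); column heights now [2 3 3 1 1 0], max=3
Drop 3: T rot1 at col 1 lands with bottom-row=3; cleared 0 line(s) (total 0); column heights now [2 6 5 1 1 0], max=6

Answer: ......
......
......
......
......
.#....
.##...
.#....
.##...
##....
.####.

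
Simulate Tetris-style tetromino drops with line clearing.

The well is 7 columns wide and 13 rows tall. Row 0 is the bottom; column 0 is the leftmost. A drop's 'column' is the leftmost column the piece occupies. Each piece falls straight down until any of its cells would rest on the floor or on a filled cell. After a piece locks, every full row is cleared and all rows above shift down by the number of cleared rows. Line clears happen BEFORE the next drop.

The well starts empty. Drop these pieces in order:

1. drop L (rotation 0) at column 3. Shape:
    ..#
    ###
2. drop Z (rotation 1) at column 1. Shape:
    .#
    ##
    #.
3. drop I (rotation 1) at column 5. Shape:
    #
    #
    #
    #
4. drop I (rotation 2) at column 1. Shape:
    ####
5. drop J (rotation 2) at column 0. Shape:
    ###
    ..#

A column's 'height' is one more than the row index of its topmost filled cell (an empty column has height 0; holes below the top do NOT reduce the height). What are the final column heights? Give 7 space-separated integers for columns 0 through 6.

Answer: 6 6 6 4 4 6 0

Derivation:
Drop 1: L rot0 at col 3 lands with bottom-row=0; cleared 0 line(s) (total 0); column heights now [0 0 0 1 1 2 0], max=2
Drop 2: Z rot1 at col 1 lands with bottom-row=0; cleared 0 line(s) (total 0); column heights now [0 2 3 1 1 2 0], max=3
Drop 3: I rot1 at col 5 lands with bottom-row=2; cleared 0 line(s) (total 0); column heights now [0 2 3 1 1 6 0], max=6
Drop 4: I rot2 at col 1 lands with bottom-row=3; cleared 0 line(s) (total 0); column heights now [0 4 4 4 4 6 0], max=6
Drop 5: J rot2 at col 0 lands with bottom-row=4; cleared 0 line(s) (total 0); column heights now [6 6 6 4 4 6 0], max=6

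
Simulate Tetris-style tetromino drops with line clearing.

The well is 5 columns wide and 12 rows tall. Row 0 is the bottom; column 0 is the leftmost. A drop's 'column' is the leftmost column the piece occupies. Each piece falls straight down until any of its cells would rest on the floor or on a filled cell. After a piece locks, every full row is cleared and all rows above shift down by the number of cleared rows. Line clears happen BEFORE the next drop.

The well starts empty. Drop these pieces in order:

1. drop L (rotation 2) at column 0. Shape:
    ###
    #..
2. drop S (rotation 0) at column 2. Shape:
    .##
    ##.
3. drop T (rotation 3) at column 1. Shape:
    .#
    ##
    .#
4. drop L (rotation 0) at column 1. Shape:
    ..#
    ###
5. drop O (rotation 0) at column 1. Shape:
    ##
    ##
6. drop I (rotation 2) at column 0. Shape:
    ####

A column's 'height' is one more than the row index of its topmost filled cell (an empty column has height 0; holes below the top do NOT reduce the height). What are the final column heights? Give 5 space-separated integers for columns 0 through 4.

Drop 1: L rot2 at col 0 lands with bottom-row=0; cleared 0 line(s) (total 0); column heights now [2 2 2 0 0], max=2
Drop 2: S rot0 at col 2 lands with bottom-row=2; cleared 0 line(s) (total 0); column heights now [2 2 3 4 4], max=4
Drop 3: T rot3 at col 1 lands with bottom-row=3; cleared 0 line(s) (total 0); column heights now [2 5 6 4 4], max=6
Drop 4: L rot0 at col 1 lands with bottom-row=6; cleared 0 line(s) (total 0); column heights now [2 7 7 8 4], max=8
Drop 5: O rot0 at col 1 lands with bottom-row=7; cleared 0 line(s) (total 0); column heights now [2 9 9 8 4], max=9
Drop 6: I rot2 at col 0 lands with bottom-row=9; cleared 0 line(s) (total 0); column heights now [10 10 10 10 4], max=10

Answer: 10 10 10 10 4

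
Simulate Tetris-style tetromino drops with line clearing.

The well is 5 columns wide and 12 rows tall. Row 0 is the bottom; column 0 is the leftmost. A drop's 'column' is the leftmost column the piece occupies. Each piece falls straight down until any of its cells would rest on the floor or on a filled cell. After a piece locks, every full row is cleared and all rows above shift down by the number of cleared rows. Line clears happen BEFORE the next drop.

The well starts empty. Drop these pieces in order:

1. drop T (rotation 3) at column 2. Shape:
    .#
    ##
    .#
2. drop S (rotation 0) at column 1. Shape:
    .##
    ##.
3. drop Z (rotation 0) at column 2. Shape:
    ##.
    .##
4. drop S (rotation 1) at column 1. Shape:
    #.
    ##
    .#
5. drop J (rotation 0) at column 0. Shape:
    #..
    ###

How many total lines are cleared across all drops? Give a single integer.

Drop 1: T rot3 at col 2 lands with bottom-row=0; cleared 0 line(s) (total 0); column heights now [0 0 2 3 0], max=3
Drop 2: S rot0 at col 1 lands with bottom-row=2; cleared 0 line(s) (total 0); column heights now [0 3 4 4 0], max=4
Drop 3: Z rot0 at col 2 lands with bottom-row=4; cleared 0 line(s) (total 0); column heights now [0 3 6 6 5], max=6
Drop 4: S rot1 at col 1 lands with bottom-row=6; cleared 0 line(s) (total 0); column heights now [0 9 8 6 5], max=9
Drop 5: J rot0 at col 0 lands with bottom-row=9; cleared 0 line(s) (total 0); column heights now [11 10 10 6 5], max=11

Answer: 0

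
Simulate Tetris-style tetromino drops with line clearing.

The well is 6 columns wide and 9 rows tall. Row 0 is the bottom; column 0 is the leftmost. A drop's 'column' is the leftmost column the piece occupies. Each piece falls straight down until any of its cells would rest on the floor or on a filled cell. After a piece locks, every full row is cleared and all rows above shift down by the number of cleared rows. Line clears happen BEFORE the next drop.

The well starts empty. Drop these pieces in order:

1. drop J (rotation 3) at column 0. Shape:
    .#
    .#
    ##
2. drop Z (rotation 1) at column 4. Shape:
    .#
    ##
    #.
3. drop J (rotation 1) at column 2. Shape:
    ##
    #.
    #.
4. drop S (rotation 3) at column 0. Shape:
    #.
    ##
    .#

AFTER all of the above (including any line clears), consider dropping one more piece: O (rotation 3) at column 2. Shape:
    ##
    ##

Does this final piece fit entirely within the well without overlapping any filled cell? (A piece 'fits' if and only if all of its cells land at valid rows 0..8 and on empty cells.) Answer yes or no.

Answer: yes

Derivation:
Drop 1: J rot3 at col 0 lands with bottom-row=0; cleared 0 line(s) (total 0); column heights now [1 3 0 0 0 0], max=3
Drop 2: Z rot1 at col 4 lands with bottom-row=0; cleared 0 line(s) (total 0); column heights now [1 3 0 0 2 3], max=3
Drop 3: J rot1 at col 2 lands with bottom-row=0; cleared 0 line(s) (total 0); column heights now [1 3 3 3 2 3], max=3
Drop 4: S rot3 at col 0 lands with bottom-row=3; cleared 0 line(s) (total 0); column heights now [6 5 3 3 2 3], max=6
Test piece O rot3 at col 2 (width 2): heights before test = [6 5 3 3 2 3]; fits = True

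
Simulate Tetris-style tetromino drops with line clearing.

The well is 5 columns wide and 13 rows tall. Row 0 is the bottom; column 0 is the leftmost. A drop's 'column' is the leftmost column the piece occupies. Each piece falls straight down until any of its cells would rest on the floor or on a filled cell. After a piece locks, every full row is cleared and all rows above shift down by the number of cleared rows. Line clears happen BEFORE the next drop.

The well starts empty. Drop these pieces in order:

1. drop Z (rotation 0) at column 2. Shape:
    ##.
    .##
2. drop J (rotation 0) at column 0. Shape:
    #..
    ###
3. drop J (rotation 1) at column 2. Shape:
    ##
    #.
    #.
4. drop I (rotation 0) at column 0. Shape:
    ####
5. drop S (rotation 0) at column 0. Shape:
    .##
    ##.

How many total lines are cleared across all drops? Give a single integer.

Answer: 0

Derivation:
Drop 1: Z rot0 at col 2 lands with bottom-row=0; cleared 0 line(s) (total 0); column heights now [0 0 2 2 1], max=2
Drop 2: J rot0 at col 0 lands with bottom-row=2; cleared 0 line(s) (total 0); column heights now [4 3 3 2 1], max=4
Drop 3: J rot1 at col 2 lands with bottom-row=3; cleared 0 line(s) (total 0); column heights now [4 3 6 6 1], max=6
Drop 4: I rot0 at col 0 lands with bottom-row=6; cleared 0 line(s) (total 0); column heights now [7 7 7 7 1], max=7
Drop 5: S rot0 at col 0 lands with bottom-row=7; cleared 0 line(s) (total 0); column heights now [8 9 9 7 1], max=9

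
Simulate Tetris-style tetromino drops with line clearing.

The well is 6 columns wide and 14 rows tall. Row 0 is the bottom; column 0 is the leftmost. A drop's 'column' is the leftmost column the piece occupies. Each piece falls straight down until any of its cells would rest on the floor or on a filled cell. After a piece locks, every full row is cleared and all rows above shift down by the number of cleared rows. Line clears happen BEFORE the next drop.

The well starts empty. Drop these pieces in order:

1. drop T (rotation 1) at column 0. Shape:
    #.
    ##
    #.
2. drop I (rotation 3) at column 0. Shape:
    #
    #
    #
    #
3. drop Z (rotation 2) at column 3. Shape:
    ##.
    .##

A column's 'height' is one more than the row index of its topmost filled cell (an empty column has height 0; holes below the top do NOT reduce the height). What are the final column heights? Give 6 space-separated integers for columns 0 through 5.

Drop 1: T rot1 at col 0 lands with bottom-row=0; cleared 0 line(s) (total 0); column heights now [3 2 0 0 0 0], max=3
Drop 2: I rot3 at col 0 lands with bottom-row=3; cleared 0 line(s) (total 0); column heights now [7 2 0 0 0 0], max=7
Drop 3: Z rot2 at col 3 lands with bottom-row=0; cleared 0 line(s) (total 0); column heights now [7 2 0 2 2 1], max=7

Answer: 7 2 0 2 2 1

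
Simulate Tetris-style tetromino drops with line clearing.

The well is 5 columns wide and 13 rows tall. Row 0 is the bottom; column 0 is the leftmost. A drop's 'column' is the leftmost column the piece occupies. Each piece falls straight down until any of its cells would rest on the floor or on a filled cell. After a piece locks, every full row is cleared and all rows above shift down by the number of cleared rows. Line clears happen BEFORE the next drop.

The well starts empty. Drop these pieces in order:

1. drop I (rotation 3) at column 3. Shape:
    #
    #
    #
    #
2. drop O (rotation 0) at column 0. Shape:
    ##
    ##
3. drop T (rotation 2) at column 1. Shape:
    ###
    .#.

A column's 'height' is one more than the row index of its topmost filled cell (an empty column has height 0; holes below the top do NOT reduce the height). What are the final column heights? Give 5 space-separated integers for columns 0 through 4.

Drop 1: I rot3 at col 3 lands with bottom-row=0; cleared 0 line(s) (total 0); column heights now [0 0 0 4 0], max=4
Drop 2: O rot0 at col 0 lands with bottom-row=0; cleared 0 line(s) (total 0); column heights now [2 2 0 4 0], max=4
Drop 3: T rot2 at col 1 lands with bottom-row=3; cleared 0 line(s) (total 0); column heights now [2 5 5 5 0], max=5

Answer: 2 5 5 5 0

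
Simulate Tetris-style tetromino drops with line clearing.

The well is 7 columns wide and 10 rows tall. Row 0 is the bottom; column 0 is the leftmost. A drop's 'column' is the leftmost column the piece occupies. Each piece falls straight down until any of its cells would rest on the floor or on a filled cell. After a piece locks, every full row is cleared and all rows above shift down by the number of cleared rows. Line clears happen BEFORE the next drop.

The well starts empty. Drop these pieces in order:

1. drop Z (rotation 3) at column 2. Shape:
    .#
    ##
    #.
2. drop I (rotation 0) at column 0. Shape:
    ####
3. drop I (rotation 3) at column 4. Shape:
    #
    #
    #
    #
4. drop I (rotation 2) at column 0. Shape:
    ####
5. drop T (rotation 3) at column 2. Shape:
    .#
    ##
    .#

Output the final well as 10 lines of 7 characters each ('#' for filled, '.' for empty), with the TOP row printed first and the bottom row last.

Answer: .......
.......
...#...
..##...
...#...
####...
#####..
...##..
..###..
..#.#..

Derivation:
Drop 1: Z rot3 at col 2 lands with bottom-row=0; cleared 0 line(s) (total 0); column heights now [0 0 2 3 0 0 0], max=3
Drop 2: I rot0 at col 0 lands with bottom-row=3; cleared 0 line(s) (total 0); column heights now [4 4 4 4 0 0 0], max=4
Drop 3: I rot3 at col 4 lands with bottom-row=0; cleared 0 line(s) (total 0); column heights now [4 4 4 4 4 0 0], max=4
Drop 4: I rot2 at col 0 lands with bottom-row=4; cleared 0 line(s) (total 0); column heights now [5 5 5 5 4 0 0], max=5
Drop 5: T rot3 at col 2 lands with bottom-row=5; cleared 0 line(s) (total 0); column heights now [5 5 7 8 4 0 0], max=8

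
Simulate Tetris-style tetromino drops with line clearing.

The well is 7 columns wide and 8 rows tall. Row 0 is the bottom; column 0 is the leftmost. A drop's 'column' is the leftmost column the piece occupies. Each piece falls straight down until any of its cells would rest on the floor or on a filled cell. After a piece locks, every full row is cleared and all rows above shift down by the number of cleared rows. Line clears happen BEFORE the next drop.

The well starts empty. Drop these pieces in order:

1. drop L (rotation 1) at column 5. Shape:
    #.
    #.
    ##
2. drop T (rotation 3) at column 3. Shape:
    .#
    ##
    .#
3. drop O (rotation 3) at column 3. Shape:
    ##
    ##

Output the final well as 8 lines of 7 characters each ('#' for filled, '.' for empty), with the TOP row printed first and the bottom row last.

Drop 1: L rot1 at col 5 lands with bottom-row=0; cleared 0 line(s) (total 0); column heights now [0 0 0 0 0 3 1], max=3
Drop 2: T rot3 at col 3 lands with bottom-row=0; cleared 0 line(s) (total 0); column heights now [0 0 0 2 3 3 1], max=3
Drop 3: O rot3 at col 3 lands with bottom-row=3; cleared 0 line(s) (total 0); column heights now [0 0 0 5 5 3 1], max=5

Answer: .......
.......
.......
...##..
...##..
....##.
...###.
....###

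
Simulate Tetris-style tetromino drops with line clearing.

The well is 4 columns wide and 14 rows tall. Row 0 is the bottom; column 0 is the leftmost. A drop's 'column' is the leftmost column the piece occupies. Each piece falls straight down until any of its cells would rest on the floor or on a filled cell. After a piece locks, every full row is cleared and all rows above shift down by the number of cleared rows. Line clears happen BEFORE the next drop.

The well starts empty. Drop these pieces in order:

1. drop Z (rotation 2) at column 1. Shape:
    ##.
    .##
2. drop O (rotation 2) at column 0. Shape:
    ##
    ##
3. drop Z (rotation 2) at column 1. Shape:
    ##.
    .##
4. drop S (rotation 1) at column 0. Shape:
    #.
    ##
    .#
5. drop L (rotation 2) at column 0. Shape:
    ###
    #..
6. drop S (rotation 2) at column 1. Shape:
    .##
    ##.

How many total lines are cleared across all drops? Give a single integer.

Drop 1: Z rot2 at col 1 lands with bottom-row=0; cleared 0 line(s) (total 0); column heights now [0 2 2 1], max=2
Drop 2: O rot2 at col 0 lands with bottom-row=2; cleared 0 line(s) (total 0); column heights now [4 4 2 1], max=4
Drop 3: Z rot2 at col 1 lands with bottom-row=3; cleared 1 line(s) (total 1); column heights now [3 4 4 1], max=4
Drop 4: S rot1 at col 0 lands with bottom-row=4; cleared 0 line(s) (total 1); column heights now [7 6 4 1], max=7
Drop 5: L rot2 at col 0 lands with bottom-row=7; cleared 0 line(s) (total 1); column heights now [9 9 9 1], max=9
Drop 6: S rot2 at col 1 lands with bottom-row=9; cleared 0 line(s) (total 1); column heights now [9 10 11 11], max=11

Answer: 1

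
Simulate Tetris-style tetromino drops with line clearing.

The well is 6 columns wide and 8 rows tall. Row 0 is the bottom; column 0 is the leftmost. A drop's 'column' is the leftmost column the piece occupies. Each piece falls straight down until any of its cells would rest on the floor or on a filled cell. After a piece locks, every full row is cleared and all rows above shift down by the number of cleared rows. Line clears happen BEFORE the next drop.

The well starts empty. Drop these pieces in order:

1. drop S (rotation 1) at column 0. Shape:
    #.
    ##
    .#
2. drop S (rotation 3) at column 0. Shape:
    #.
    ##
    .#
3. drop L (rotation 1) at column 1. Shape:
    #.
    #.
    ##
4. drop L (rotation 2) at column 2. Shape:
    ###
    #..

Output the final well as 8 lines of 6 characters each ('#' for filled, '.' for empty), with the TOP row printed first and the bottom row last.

Answer: ......
.####.
.##...
###...
##....
##....
##....
.#....

Derivation:
Drop 1: S rot1 at col 0 lands with bottom-row=0; cleared 0 line(s) (total 0); column heights now [3 2 0 0 0 0], max=3
Drop 2: S rot3 at col 0 lands with bottom-row=2; cleared 0 line(s) (total 0); column heights now [5 4 0 0 0 0], max=5
Drop 3: L rot1 at col 1 lands with bottom-row=4; cleared 0 line(s) (total 0); column heights now [5 7 5 0 0 0], max=7
Drop 4: L rot2 at col 2 lands with bottom-row=5; cleared 0 line(s) (total 0); column heights now [5 7 7 7 7 0], max=7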